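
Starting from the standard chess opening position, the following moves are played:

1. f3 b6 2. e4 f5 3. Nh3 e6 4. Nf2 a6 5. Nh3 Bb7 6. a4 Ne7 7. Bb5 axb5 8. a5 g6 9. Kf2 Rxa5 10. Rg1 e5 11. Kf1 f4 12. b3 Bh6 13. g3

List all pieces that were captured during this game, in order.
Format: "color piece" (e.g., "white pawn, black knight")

Tracking captures:
  axb5: captured white bishop
  Rxa5: captured white pawn

white bishop, white pawn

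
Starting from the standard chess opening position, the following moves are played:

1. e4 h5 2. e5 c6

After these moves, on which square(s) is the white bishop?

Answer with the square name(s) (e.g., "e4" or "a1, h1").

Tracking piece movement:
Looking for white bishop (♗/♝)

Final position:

  a b c d e f g h
  ─────────────────
8│♜ ♞ ♝ ♛ ♚ ♝ ♞ ♜│8
7│♟ ♟ · ♟ ♟ ♟ ♟ ·│7
6│· · ♟ · · · · ·│6
5│· · · · ♙ · · ♟│5
4│· · · · · · · ·│4
3│· · · · · · · ·│3
2│♙ ♙ ♙ ♙ · ♙ ♙ ♙│2
1│♖ ♘ ♗ ♕ ♔ ♗ ♘ ♖│1
  ─────────────────
  a b c d e f g h


c1, f1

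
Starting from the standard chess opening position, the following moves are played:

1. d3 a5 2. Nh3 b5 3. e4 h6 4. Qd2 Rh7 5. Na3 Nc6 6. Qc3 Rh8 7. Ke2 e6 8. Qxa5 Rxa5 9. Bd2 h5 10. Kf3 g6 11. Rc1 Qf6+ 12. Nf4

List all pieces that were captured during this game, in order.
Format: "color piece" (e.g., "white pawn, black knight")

Tracking captures:
  Qxa5: captured black pawn
  Rxa5: captured white queen

black pawn, white queen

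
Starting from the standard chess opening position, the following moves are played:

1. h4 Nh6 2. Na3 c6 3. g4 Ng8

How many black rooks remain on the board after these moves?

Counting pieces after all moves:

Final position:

  a b c d e f g h
  ─────────────────
8│♜ ♞ ♝ ♛ ♚ ♝ ♞ ♜│8
7│♟ ♟ · ♟ ♟ ♟ ♟ ♟│7
6│· · ♟ · · · · ·│6
5│· · · · · · · ·│5
4│· · · · · · ♙ ♙│4
3│♘ · · · · · · ·│3
2│♙ ♙ ♙ ♙ ♙ ♙ · ·│2
1│♖ · ♗ ♕ ♔ ♗ ♘ ♖│1
  ─────────────────
  a b c d e f g h


2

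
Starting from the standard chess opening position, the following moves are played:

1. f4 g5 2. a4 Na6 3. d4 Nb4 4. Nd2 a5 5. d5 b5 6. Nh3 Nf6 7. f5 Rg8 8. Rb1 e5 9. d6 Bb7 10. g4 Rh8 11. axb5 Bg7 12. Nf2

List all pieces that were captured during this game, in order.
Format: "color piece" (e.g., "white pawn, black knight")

Tracking captures:
  axb5: captured black pawn

black pawn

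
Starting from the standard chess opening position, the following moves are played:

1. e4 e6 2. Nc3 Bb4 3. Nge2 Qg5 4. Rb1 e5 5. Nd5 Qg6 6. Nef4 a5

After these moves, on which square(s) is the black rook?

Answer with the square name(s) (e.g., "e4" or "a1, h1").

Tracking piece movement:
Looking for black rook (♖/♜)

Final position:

  a b c d e f g h
  ─────────────────
8│♜ ♞ ♝ · ♚ · ♞ ♜│8
7│· ♟ ♟ ♟ · ♟ ♟ ♟│7
6│· · · · · · ♛ ·│6
5│♟ · · ♘ ♟ · · ·│5
4│· ♝ · · ♙ ♘ · ·│4
3│· · · · · · · ·│3
2│♙ ♙ ♙ ♙ · ♙ ♙ ♙│2
1│· ♖ ♗ ♕ ♔ ♗ · ♖│1
  ─────────────────
  a b c d e f g h


a8, h8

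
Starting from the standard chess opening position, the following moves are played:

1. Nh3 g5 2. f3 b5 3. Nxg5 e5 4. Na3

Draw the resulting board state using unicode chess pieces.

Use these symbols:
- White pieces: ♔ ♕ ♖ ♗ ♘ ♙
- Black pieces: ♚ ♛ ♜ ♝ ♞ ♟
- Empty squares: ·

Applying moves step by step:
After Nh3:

♜ ♞ ♝ ♛ ♚ ♝ ♞ ♜
♟ ♟ ♟ ♟ ♟ ♟ ♟ ♟
· · · · · · · ·
· · · · · · · ·
· · · · · · · ·
· · · · · · · ♘
♙ ♙ ♙ ♙ ♙ ♙ ♙ ♙
♖ ♘ ♗ ♕ ♔ ♗ · ♖


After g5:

♜ ♞ ♝ ♛ ♚ ♝ ♞ ♜
♟ ♟ ♟ ♟ ♟ ♟ · ♟
· · · · · · · ·
· · · · · · ♟ ·
· · · · · · · ·
· · · · · · · ♘
♙ ♙ ♙ ♙ ♙ ♙ ♙ ♙
♖ ♘ ♗ ♕ ♔ ♗ · ♖


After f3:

♜ ♞ ♝ ♛ ♚ ♝ ♞ ♜
♟ ♟ ♟ ♟ ♟ ♟ · ♟
· · · · · · · ·
· · · · · · ♟ ·
· · · · · · · ·
· · · · · ♙ · ♘
♙ ♙ ♙ ♙ ♙ · ♙ ♙
♖ ♘ ♗ ♕ ♔ ♗ · ♖


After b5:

♜ ♞ ♝ ♛ ♚ ♝ ♞ ♜
♟ · ♟ ♟ ♟ ♟ · ♟
· · · · · · · ·
· ♟ · · · · ♟ ·
· · · · · · · ·
· · · · · ♙ · ♘
♙ ♙ ♙ ♙ ♙ · ♙ ♙
♖ ♘ ♗ ♕ ♔ ♗ · ♖


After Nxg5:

♜ ♞ ♝ ♛ ♚ ♝ ♞ ♜
♟ · ♟ ♟ ♟ ♟ · ♟
· · · · · · · ·
· ♟ · · · · ♘ ·
· · · · · · · ·
· · · · · ♙ · ·
♙ ♙ ♙ ♙ ♙ · ♙ ♙
♖ ♘ ♗ ♕ ♔ ♗ · ♖


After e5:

♜ ♞ ♝ ♛ ♚ ♝ ♞ ♜
♟ · ♟ ♟ · ♟ · ♟
· · · · · · · ·
· ♟ · · ♟ · ♘ ·
· · · · · · · ·
· · · · · ♙ · ·
♙ ♙ ♙ ♙ ♙ · ♙ ♙
♖ ♘ ♗ ♕ ♔ ♗ · ♖


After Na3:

♜ ♞ ♝ ♛ ♚ ♝ ♞ ♜
♟ · ♟ ♟ · ♟ · ♟
· · · · · · · ·
· ♟ · · ♟ · ♘ ·
· · · · · · · ·
♘ · · · · ♙ · ·
♙ ♙ ♙ ♙ ♙ · ♙ ♙
♖ · ♗ ♕ ♔ ♗ · ♖



  a b c d e f g h
  ─────────────────
8│♜ ♞ ♝ ♛ ♚ ♝ ♞ ♜│8
7│♟ · ♟ ♟ · ♟ · ♟│7
6│· · · · · · · ·│6
5│· ♟ · · ♟ · ♘ ·│5
4│· · · · · · · ·│4
3│♘ · · · · ♙ · ·│3
2│♙ ♙ ♙ ♙ ♙ · ♙ ♙│2
1│♖ · ♗ ♕ ♔ ♗ · ♖│1
  ─────────────────
  a b c d e f g h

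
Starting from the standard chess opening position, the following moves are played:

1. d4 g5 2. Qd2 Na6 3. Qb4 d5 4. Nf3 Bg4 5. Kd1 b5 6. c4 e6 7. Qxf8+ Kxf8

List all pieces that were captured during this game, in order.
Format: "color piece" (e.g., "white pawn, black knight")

Tracking captures:
  Qxf8+: captured black bishop
  Kxf8: captured white queen

black bishop, white queen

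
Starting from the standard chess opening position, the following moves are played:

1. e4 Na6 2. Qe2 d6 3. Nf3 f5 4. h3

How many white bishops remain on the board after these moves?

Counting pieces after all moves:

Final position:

  a b c d e f g h
  ─────────────────
8│♜ · ♝ ♛ ♚ ♝ ♞ ♜│8
7│♟ ♟ ♟ · ♟ · ♟ ♟│7
6│♞ · · ♟ · · · ·│6
5│· · · · · ♟ · ·│5
4│· · · · ♙ · · ·│4
3│· · · · · ♘ · ♙│3
2│♙ ♙ ♙ ♙ ♕ ♙ ♙ ·│2
1│♖ ♘ ♗ · ♔ ♗ · ♖│1
  ─────────────────
  a b c d e f g h


2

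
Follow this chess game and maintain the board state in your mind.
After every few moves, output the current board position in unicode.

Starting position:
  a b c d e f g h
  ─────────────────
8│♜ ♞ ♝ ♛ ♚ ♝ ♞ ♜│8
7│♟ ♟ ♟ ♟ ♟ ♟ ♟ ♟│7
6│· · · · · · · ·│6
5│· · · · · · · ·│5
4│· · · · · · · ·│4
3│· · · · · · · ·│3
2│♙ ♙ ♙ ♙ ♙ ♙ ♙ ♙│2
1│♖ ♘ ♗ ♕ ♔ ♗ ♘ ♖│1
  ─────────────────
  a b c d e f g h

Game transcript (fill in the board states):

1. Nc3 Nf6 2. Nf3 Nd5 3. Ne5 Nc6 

  a b c d e f g h
  ─────────────────
8│♜ · ♝ ♛ ♚ ♝ · ♜│8
7│♟ ♟ ♟ ♟ ♟ ♟ ♟ ♟│7
6│· · ♞ · · · · ·│6
5│· · · ♞ ♘ · · ·│5
4│· · · · · · · ·│4
3│· · ♘ · · · · ·│3
2│♙ ♙ ♙ ♙ ♙ ♙ ♙ ♙│2
1│♖ · ♗ ♕ ♔ ♗ · ♖│1
  ─────────────────
  a b c d e f g h

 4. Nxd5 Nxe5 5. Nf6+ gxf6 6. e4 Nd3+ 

  a b c d e f g h
  ─────────────────
8│♜ · ♝ ♛ ♚ ♝ · ♜│8
7│♟ ♟ ♟ ♟ ♟ ♟ · ♟│7
6│· · · · · ♟ · ·│6
5│· · · · · · · ·│5
4│· · · · ♙ · · ·│4
3│· · · ♞ · · · ·│3
2│♙ ♙ ♙ ♙ · ♙ ♙ ♙│2
1│♖ · ♗ ♕ ♔ ♗ · ♖│1
  ─────────────────
  a b c d e f g h

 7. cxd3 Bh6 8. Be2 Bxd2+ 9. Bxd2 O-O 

  a b c d e f g h
  ─────────────────
8│♜ · ♝ ♛ · ♜ ♚ ·│8
7│♟ ♟ ♟ ♟ ♟ ♟ · ♟│7
6│· · · · · ♟ · ·│6
5│· · · · · · · ·│5
4│· · · · ♙ · · ·│4
3│· · · ♙ · · · ·│3
2│♙ ♙ · ♗ ♗ ♙ ♙ ♙│2
1│♖ · · ♕ ♔ · · ♖│1
  ─────────────────
  a b c d e f g h

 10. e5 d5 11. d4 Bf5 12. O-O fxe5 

  a b c d e f g h
  ─────────────────
8│♜ · · ♛ · ♜ ♚ ·│8
7│♟ ♟ ♟ · ♟ ♟ · ♟│7
6│· · · · · · · ·│6
5│· · · ♟ ♟ ♝ · ·│5
4│· · · ♙ · · · ·│4
3│· · · · · · · ·│3
2│♙ ♙ · ♗ ♗ ♙ ♙ ♙│2
1│♖ · · ♕ · ♖ ♔ ·│1
  ─────────────────
  a b c d e f g h

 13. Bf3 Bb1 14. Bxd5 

  a b c d e f g h
  ─────────────────
8│♜ · · ♛ · ♜ ♚ ·│8
7│♟ ♟ ♟ · ♟ ♟ · ♟│7
6│· · · · · · · ·│6
5│· · · ♗ ♟ · · ·│5
4│· · · ♙ · · · ·│4
3│· · · · · · · ·│3
2│♙ ♙ · ♗ · ♙ ♙ ♙│2
1│♖ ♝ · ♕ · ♖ ♔ ·│1
  ─────────────────
  a b c d e f g h


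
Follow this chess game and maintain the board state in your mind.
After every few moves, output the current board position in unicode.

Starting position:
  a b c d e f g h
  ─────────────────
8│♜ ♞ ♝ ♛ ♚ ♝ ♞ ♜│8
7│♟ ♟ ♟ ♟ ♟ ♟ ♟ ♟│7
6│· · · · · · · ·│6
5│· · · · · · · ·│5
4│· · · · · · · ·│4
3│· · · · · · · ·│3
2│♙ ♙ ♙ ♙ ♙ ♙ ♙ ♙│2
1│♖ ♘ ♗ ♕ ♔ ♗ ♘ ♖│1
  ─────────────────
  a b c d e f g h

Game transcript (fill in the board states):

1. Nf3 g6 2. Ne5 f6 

  a b c d e f g h
  ─────────────────
8│♜ ♞ ♝ ♛ ♚ ♝ ♞ ♜│8
7│♟ ♟ ♟ ♟ ♟ · · ♟│7
6│· · · · · ♟ ♟ ·│6
5│· · · · ♘ · · ·│5
4│· · · · · · · ·│4
3│· · · · · · · ·│3
2│♙ ♙ ♙ ♙ ♙ ♙ ♙ ♙│2
1│♖ ♘ ♗ ♕ ♔ ♗ · ♖│1
  ─────────────────
  a b c d e f g h

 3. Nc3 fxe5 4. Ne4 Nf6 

  a b c d e f g h
  ─────────────────
8│♜ ♞ ♝ ♛ ♚ ♝ · ♜│8
7│♟ ♟ ♟ ♟ ♟ · · ♟│7
6│· · · · · ♞ ♟ ·│6
5│· · · · ♟ · · ·│5
4│· · · · ♘ · · ·│4
3│· · · · · · · ·│3
2│♙ ♙ ♙ ♙ ♙ ♙ ♙ ♙│2
1│♖ · ♗ ♕ ♔ ♗ · ♖│1
  ─────────────────
  a b c d e f g h

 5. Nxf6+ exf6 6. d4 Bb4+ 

  a b c d e f g h
  ─────────────────
8│♜ ♞ ♝ ♛ ♚ · · ♜│8
7│♟ ♟ ♟ ♟ · · · ♟│7
6│· · · · · ♟ ♟ ·│6
5│· · · · ♟ · · ·│5
4│· ♝ · ♙ · · · ·│4
3│· · · · · · · ·│3
2│♙ ♙ ♙ · ♙ ♙ ♙ ♙│2
1│♖ · ♗ ♕ ♔ ♗ · ♖│1
  ─────────────────
  a b c d e f g h

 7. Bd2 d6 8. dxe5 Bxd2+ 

  a b c d e f g h
  ─────────────────
8│♜ ♞ ♝ ♛ ♚ · · ♜│8
7│♟ ♟ ♟ · · · · ♟│7
6│· · · ♟ · ♟ ♟ ·│6
5│· · · · ♙ · · ·│5
4│· · · · · · · ·│4
3│· · · · · · · ·│3
2│♙ ♙ ♙ ♝ ♙ ♙ ♙ ♙│2
1│♖ · · ♕ ♔ ♗ · ♖│1
  ─────────────────
  a b c d e f g h

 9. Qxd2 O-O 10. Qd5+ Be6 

  a b c d e f g h
  ─────────────────
8│♜ ♞ · ♛ · ♜ ♚ ·│8
7│♟ ♟ ♟ · · · · ♟│7
6│· · · ♟ ♝ ♟ ♟ ·│6
5│· · · ♕ ♙ · · ·│5
4│· · · · · · · ·│4
3│· · · · · · · ·│3
2│♙ ♙ ♙ · ♙ ♙ ♙ ♙│2
1│♖ · · · ♔ ♗ · ♖│1
  ─────────────────
  a b c d e f g h



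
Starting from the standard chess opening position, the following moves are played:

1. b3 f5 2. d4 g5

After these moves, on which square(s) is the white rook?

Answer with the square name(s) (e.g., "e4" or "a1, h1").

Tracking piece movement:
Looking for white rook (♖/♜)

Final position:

  a b c d e f g h
  ─────────────────
8│♜ ♞ ♝ ♛ ♚ ♝ ♞ ♜│8
7│♟ ♟ ♟ ♟ ♟ · · ♟│7
6│· · · · · · · ·│6
5│· · · · · ♟ ♟ ·│5
4│· · · ♙ · · · ·│4
3│· ♙ · · · · · ·│3
2│♙ · ♙ · ♙ ♙ ♙ ♙│2
1│♖ ♘ ♗ ♕ ♔ ♗ ♘ ♖│1
  ─────────────────
  a b c d e f g h


a1, h1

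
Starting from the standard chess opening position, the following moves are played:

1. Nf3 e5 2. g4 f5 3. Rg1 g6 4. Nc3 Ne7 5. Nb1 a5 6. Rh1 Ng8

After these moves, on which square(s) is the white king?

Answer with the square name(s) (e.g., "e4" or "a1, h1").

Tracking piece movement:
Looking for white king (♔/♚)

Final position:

  a b c d e f g h
  ─────────────────
8│♜ ♞ ♝ ♛ ♚ ♝ ♞ ♜│8
7│· ♟ ♟ ♟ · · · ♟│7
6│· · · · · · ♟ ·│6
5│♟ · · · ♟ ♟ · ·│5
4│· · · · · · ♙ ·│4
3│· · · · · ♘ · ·│3
2│♙ ♙ ♙ ♙ ♙ ♙ · ♙│2
1│♖ ♘ ♗ ♕ ♔ ♗ · ♖│1
  ─────────────────
  a b c d e f g h


e1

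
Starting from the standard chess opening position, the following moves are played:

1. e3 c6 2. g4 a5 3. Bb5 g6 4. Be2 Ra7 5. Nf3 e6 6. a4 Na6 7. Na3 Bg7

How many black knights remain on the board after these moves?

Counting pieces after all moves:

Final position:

  a b c d e f g h
  ─────────────────
8│· · ♝ ♛ ♚ · ♞ ♜│8
7│♜ ♟ · ♟ · ♟ ♝ ♟│7
6│♞ · ♟ · ♟ · ♟ ·│6
5│♟ · · · · · · ·│5
4│♙ · · · · · ♙ ·│4
3│♘ · · · ♙ ♘ · ·│3
2│· ♙ ♙ ♙ ♗ ♙ · ♙│2
1│♖ · ♗ ♕ ♔ · · ♖│1
  ─────────────────
  a b c d e f g h


2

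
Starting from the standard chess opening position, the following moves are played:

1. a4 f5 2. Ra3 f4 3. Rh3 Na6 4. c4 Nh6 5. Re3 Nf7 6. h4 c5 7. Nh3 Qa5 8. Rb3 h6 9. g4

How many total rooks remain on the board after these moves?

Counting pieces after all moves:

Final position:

  a b c d e f g h
  ─────────────────
8│♜ · ♝ · ♚ ♝ · ♜│8
7│♟ ♟ · ♟ ♟ ♞ ♟ ·│7
6│♞ · · · · · · ♟│6
5│♛ · ♟ · · · · ·│5
4│♙ · ♙ · · ♟ ♙ ♙│4
3│· ♖ · · · · · ♘│3
2│· ♙ · ♙ ♙ ♙ · ·│2
1│· ♘ ♗ ♕ ♔ ♗ · ♖│1
  ─────────────────
  a b c d e f g h


4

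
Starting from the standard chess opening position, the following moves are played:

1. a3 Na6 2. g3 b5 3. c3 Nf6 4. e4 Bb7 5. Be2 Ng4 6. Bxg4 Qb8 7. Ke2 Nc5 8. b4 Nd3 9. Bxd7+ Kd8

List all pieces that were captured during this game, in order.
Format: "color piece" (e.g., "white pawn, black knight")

Tracking captures:
  Bxg4: captured black knight
  Bxd7+: captured black pawn

black knight, black pawn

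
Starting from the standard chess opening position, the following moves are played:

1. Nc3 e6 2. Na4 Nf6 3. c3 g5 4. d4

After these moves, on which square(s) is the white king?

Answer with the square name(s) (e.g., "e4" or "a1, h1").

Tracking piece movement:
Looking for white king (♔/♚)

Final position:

  a b c d e f g h
  ─────────────────
8│♜ ♞ ♝ ♛ ♚ ♝ · ♜│8
7│♟ ♟ ♟ ♟ · ♟ · ♟│7
6│· · · · ♟ ♞ · ·│6
5│· · · · · · ♟ ·│5
4│♘ · · ♙ · · · ·│4
3│· · ♙ · · · · ·│3
2│♙ ♙ · · ♙ ♙ ♙ ♙│2
1│♖ · ♗ ♕ ♔ ♗ ♘ ♖│1
  ─────────────────
  a b c d e f g h


e1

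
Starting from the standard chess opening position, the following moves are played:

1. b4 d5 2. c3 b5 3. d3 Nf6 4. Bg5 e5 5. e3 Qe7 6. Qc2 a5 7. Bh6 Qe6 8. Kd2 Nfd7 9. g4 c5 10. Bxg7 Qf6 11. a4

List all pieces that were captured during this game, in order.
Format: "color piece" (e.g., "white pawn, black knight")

Tracking captures:
  Bxg7: captured black pawn

black pawn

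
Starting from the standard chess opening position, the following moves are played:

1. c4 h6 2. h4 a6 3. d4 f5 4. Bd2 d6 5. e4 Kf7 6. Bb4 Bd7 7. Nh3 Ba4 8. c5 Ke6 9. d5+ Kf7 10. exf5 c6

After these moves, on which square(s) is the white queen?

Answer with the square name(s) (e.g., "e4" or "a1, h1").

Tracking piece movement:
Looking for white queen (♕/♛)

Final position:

  a b c d e f g h
  ─────────────────
8│♜ ♞ · ♛ · ♝ ♞ ♜│8
7│· ♟ · · ♟ ♚ ♟ ·│7
6│♟ · ♟ ♟ · · · ♟│6
5│· · ♙ ♙ · ♙ · ·│5
4│♝ ♗ · · · · · ♙│4
3│· · · · · · · ♘│3
2│♙ ♙ · · · ♙ ♙ ·│2
1│♖ ♘ · ♕ ♔ ♗ · ♖│1
  ─────────────────
  a b c d e f g h


d1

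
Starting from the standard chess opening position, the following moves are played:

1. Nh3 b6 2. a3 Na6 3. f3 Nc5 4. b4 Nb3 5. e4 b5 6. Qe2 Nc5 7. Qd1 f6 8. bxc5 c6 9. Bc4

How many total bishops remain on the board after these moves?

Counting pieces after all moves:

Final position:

  a b c d e f g h
  ─────────────────
8│♜ · ♝ ♛ ♚ ♝ ♞ ♜│8
7│♟ · · ♟ ♟ · ♟ ♟│7
6│· · ♟ · · ♟ · ·│6
5│· ♟ ♙ · · · · ·│5
4│· · ♗ · ♙ · · ·│4
3│♙ · · · · ♙ · ♘│3
2│· · ♙ ♙ · · ♙ ♙│2
1│♖ ♘ ♗ ♕ ♔ · · ♖│1
  ─────────────────
  a b c d e f g h


4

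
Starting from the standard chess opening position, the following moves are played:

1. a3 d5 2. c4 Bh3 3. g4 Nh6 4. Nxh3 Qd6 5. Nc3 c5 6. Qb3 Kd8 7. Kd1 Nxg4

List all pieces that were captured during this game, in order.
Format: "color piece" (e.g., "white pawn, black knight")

Tracking captures:
  Nxh3: captured black bishop
  Nxg4: captured white pawn

black bishop, white pawn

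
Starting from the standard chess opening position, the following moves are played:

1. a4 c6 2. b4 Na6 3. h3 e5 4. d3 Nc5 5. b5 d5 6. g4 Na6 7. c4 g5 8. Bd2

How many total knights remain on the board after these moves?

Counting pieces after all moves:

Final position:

  a b c d e f g h
  ─────────────────
8│♜ · ♝ ♛ ♚ ♝ ♞ ♜│8
7│♟ ♟ · · · ♟ · ♟│7
6│♞ · ♟ · · · · ·│6
5│· ♙ · ♟ ♟ · ♟ ·│5
4│♙ · ♙ · · · ♙ ·│4
3│· · · ♙ · · · ♙│3
2│· · · ♗ ♙ ♙ · ·│2
1│♖ ♘ · ♕ ♔ ♗ ♘ ♖│1
  ─────────────────
  a b c d e f g h


4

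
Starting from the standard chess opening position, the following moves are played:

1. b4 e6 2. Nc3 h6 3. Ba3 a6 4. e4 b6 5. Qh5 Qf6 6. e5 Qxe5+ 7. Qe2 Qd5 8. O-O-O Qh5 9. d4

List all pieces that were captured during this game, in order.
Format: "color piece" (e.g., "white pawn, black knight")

Tracking captures:
  Qxe5+: captured white pawn

white pawn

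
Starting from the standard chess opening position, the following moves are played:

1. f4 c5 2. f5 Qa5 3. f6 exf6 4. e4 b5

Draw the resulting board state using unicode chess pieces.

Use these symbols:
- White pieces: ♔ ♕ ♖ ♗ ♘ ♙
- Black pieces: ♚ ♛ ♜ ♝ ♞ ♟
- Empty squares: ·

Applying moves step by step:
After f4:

♜ ♞ ♝ ♛ ♚ ♝ ♞ ♜
♟ ♟ ♟ ♟ ♟ ♟ ♟ ♟
· · · · · · · ·
· · · · · · · ·
· · · · · ♙ · ·
· · · · · · · ·
♙ ♙ ♙ ♙ ♙ · ♙ ♙
♖ ♘ ♗ ♕ ♔ ♗ ♘ ♖


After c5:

♜ ♞ ♝ ♛ ♚ ♝ ♞ ♜
♟ ♟ · ♟ ♟ ♟ ♟ ♟
· · · · · · · ·
· · ♟ · · · · ·
· · · · · ♙ · ·
· · · · · · · ·
♙ ♙ ♙ ♙ ♙ · ♙ ♙
♖ ♘ ♗ ♕ ♔ ♗ ♘ ♖


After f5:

♜ ♞ ♝ ♛ ♚ ♝ ♞ ♜
♟ ♟ · ♟ ♟ ♟ ♟ ♟
· · · · · · · ·
· · ♟ · · ♙ · ·
· · · · · · · ·
· · · · · · · ·
♙ ♙ ♙ ♙ ♙ · ♙ ♙
♖ ♘ ♗ ♕ ♔ ♗ ♘ ♖


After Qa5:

♜ ♞ ♝ · ♚ ♝ ♞ ♜
♟ ♟ · ♟ ♟ ♟ ♟ ♟
· · · · · · · ·
♛ · ♟ · · ♙ · ·
· · · · · · · ·
· · · · · · · ·
♙ ♙ ♙ ♙ ♙ · ♙ ♙
♖ ♘ ♗ ♕ ♔ ♗ ♘ ♖


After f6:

♜ ♞ ♝ · ♚ ♝ ♞ ♜
♟ ♟ · ♟ ♟ ♟ ♟ ♟
· · · · · ♙ · ·
♛ · ♟ · · · · ·
· · · · · · · ·
· · · · · · · ·
♙ ♙ ♙ ♙ ♙ · ♙ ♙
♖ ♘ ♗ ♕ ♔ ♗ ♘ ♖


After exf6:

♜ ♞ ♝ · ♚ ♝ ♞ ♜
♟ ♟ · ♟ · ♟ ♟ ♟
· · · · · ♟ · ·
♛ · ♟ · · · · ·
· · · · · · · ·
· · · · · · · ·
♙ ♙ ♙ ♙ ♙ · ♙ ♙
♖ ♘ ♗ ♕ ♔ ♗ ♘ ♖


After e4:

♜ ♞ ♝ · ♚ ♝ ♞ ♜
♟ ♟ · ♟ · ♟ ♟ ♟
· · · · · ♟ · ·
♛ · ♟ · · · · ·
· · · · ♙ · · ·
· · · · · · · ·
♙ ♙ ♙ ♙ · · ♙ ♙
♖ ♘ ♗ ♕ ♔ ♗ ♘ ♖


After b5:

♜ ♞ ♝ · ♚ ♝ ♞ ♜
♟ · · ♟ · ♟ ♟ ♟
· · · · · ♟ · ·
♛ ♟ ♟ · · · · ·
· · · · ♙ · · ·
· · · · · · · ·
♙ ♙ ♙ ♙ · · ♙ ♙
♖ ♘ ♗ ♕ ♔ ♗ ♘ ♖



  a b c d e f g h
  ─────────────────
8│♜ ♞ ♝ · ♚ ♝ ♞ ♜│8
7│♟ · · ♟ · ♟ ♟ ♟│7
6│· · · · · ♟ · ·│6
5│♛ ♟ ♟ · · · · ·│5
4│· · · · ♙ · · ·│4
3│· · · · · · · ·│3
2│♙ ♙ ♙ ♙ · · ♙ ♙│2
1│♖ ♘ ♗ ♕ ♔ ♗ ♘ ♖│1
  ─────────────────
  a b c d e f g h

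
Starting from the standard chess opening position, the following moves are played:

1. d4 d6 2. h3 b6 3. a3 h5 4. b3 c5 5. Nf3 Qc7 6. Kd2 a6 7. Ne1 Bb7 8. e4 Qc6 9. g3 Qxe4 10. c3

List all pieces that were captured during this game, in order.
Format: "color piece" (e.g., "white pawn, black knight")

Tracking captures:
  Qxe4: captured white pawn

white pawn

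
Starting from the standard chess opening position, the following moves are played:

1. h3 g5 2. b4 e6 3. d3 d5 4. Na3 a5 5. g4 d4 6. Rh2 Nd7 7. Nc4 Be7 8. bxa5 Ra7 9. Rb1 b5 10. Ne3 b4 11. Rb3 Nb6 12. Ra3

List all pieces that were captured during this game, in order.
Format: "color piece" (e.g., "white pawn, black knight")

Tracking captures:
  bxa5: captured black pawn

black pawn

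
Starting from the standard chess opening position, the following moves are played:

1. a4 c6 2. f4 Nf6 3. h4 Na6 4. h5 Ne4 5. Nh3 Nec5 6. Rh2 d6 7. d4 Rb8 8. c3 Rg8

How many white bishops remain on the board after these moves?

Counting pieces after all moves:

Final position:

  a b c d e f g h
  ─────────────────
8│· ♜ ♝ ♛ ♚ ♝ ♜ ·│8
7│♟ ♟ · · ♟ ♟ ♟ ♟│7
6│♞ · ♟ ♟ · · · ·│6
5│· · ♞ · · · · ♙│5
4│♙ · · ♙ · ♙ · ·│4
3│· · ♙ · · · · ♘│3
2│· ♙ · · ♙ · ♙ ♖│2
1│♖ ♘ ♗ ♕ ♔ ♗ · ·│1
  ─────────────────
  a b c d e f g h


2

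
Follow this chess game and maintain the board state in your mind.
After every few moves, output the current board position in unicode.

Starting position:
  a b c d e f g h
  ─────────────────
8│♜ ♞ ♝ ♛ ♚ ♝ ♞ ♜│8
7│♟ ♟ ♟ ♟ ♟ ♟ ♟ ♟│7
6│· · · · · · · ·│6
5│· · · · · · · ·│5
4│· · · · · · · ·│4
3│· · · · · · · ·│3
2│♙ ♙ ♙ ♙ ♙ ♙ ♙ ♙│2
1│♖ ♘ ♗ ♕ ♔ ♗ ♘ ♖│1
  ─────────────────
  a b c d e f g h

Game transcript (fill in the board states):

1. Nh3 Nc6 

  a b c d e f g h
  ─────────────────
8│♜ · ♝ ♛ ♚ ♝ ♞ ♜│8
7│♟ ♟ ♟ ♟ ♟ ♟ ♟ ♟│7
6│· · ♞ · · · · ·│6
5│· · · · · · · ·│5
4│· · · · · · · ·│4
3│· · · · · · · ♘│3
2│♙ ♙ ♙ ♙ ♙ ♙ ♙ ♙│2
1│♖ ♘ ♗ ♕ ♔ ♗ · ♖│1
  ─────────────────
  a b c d e f g h

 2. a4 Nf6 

  a b c d e f g h
  ─────────────────
8│♜ · ♝ ♛ ♚ ♝ · ♜│8
7│♟ ♟ ♟ ♟ ♟ ♟ ♟ ♟│7
6│· · ♞ · · ♞ · ·│6
5│· · · · · · · ·│5
4│♙ · · · · · · ·│4
3│· · · · · · · ♘│3
2│· ♙ ♙ ♙ ♙ ♙ ♙ ♙│2
1│♖ ♘ ♗ ♕ ♔ ♗ · ♖│1
  ─────────────────
  a b c d e f g h

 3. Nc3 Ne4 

  a b c d e f g h
  ─────────────────
8│♜ · ♝ ♛ ♚ ♝ · ♜│8
7│♟ ♟ ♟ ♟ ♟ ♟ ♟ ♟│7
6│· · ♞ · · · · ·│6
5│· · · · · · · ·│5
4│♙ · · · ♞ · · ·│4
3│· · ♘ · · · · ♘│3
2│· ♙ ♙ ♙ ♙ ♙ ♙ ♙│2
1│♖ · ♗ ♕ ♔ ♗ · ♖│1
  ─────────────────
  a b c d e f g h

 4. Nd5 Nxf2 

  a b c d e f g h
  ─────────────────
8│♜ · ♝ ♛ ♚ ♝ · ♜│8
7│♟ ♟ ♟ ♟ ♟ ♟ ♟ ♟│7
6│· · ♞ · · · · ·│6
5│· · · ♘ · · · ·│5
4│♙ · · · · · · ·│4
3│· · · · · · · ♘│3
2│· ♙ ♙ ♙ ♙ ♞ ♙ ♙│2
1│♖ · ♗ ♕ ♔ ♗ · ♖│1
  ─────────────────
  a b c d e f g h

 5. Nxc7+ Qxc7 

  a b c d e f g h
  ─────────────────
8│♜ · ♝ · ♚ ♝ · ♜│8
7│♟ ♟ ♛ ♟ ♟ ♟ ♟ ♟│7
6│· · ♞ · · · · ·│6
5│· · · · · · · ·│5
4│♙ · · · · · · ·│4
3│· · · · · · · ♘│3
2│· ♙ ♙ ♙ ♙ ♞ ♙ ♙│2
1│♖ · ♗ ♕ ♔ ♗ · ♖│1
  ─────────────────
  a b c d e f g h



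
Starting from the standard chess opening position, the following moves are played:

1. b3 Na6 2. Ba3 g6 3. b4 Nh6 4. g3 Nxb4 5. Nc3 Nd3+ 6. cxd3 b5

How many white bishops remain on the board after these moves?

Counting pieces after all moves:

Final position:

  a b c d e f g h
  ─────────────────
8│♜ · ♝ ♛ ♚ ♝ · ♜│8
7│♟ · ♟ ♟ ♟ ♟ · ♟│7
6│· · · · · · ♟ ♞│6
5│· ♟ · · · · · ·│5
4│· · · · · · · ·│4
3│♗ · ♘ ♙ · · ♙ ·│3
2│♙ · · ♙ ♙ ♙ · ♙│2
1│♖ · · ♕ ♔ ♗ ♘ ♖│1
  ─────────────────
  a b c d e f g h


2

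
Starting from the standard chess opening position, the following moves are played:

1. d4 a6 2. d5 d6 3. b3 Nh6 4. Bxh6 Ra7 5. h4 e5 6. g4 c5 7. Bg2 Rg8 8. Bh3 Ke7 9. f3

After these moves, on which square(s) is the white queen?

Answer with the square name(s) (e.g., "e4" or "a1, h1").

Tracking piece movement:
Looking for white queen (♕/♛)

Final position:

  a b c d e f g h
  ─────────────────
8│· ♞ ♝ ♛ · ♝ ♜ ·│8
7│♜ ♟ · · ♚ ♟ ♟ ♟│7
6│♟ · · ♟ · · · ♗│6
5│· · ♟ ♙ ♟ · · ·│5
4│· · · · · · ♙ ♙│4
3│· ♙ · · · ♙ · ♗│3
2│♙ · ♙ · ♙ · · ·│2
1│♖ ♘ · ♕ ♔ · ♘ ♖│1
  ─────────────────
  a b c d e f g h


d1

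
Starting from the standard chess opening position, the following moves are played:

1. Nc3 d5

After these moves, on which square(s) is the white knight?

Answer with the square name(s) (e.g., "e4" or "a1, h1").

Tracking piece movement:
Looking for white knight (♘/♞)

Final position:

  a b c d e f g h
  ─────────────────
8│♜ ♞ ♝ ♛ ♚ ♝ ♞ ♜│8
7│♟ ♟ ♟ · ♟ ♟ ♟ ♟│7
6│· · · · · · · ·│6
5│· · · ♟ · · · ·│5
4│· · · · · · · ·│4
3│· · ♘ · · · · ·│3
2│♙ ♙ ♙ ♙ ♙ ♙ ♙ ♙│2
1│♖ · ♗ ♕ ♔ ♗ ♘ ♖│1
  ─────────────────
  a b c d e f g h


c3, g1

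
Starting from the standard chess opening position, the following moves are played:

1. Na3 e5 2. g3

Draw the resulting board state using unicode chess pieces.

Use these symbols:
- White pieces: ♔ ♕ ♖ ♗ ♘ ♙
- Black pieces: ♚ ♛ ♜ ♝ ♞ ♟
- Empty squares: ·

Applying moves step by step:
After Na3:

♜ ♞ ♝ ♛ ♚ ♝ ♞ ♜
♟ ♟ ♟ ♟ ♟ ♟ ♟ ♟
· · · · · · · ·
· · · · · · · ·
· · · · · · · ·
♘ · · · · · · ·
♙ ♙ ♙ ♙ ♙ ♙ ♙ ♙
♖ · ♗ ♕ ♔ ♗ ♘ ♖


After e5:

♜ ♞ ♝ ♛ ♚ ♝ ♞ ♜
♟ ♟ ♟ ♟ · ♟ ♟ ♟
· · · · · · · ·
· · · · ♟ · · ·
· · · · · · · ·
♘ · · · · · · ·
♙ ♙ ♙ ♙ ♙ ♙ ♙ ♙
♖ · ♗ ♕ ♔ ♗ ♘ ♖


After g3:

♜ ♞ ♝ ♛ ♚ ♝ ♞ ♜
♟ ♟ ♟ ♟ · ♟ ♟ ♟
· · · · · · · ·
· · · · ♟ · · ·
· · · · · · · ·
♘ · · · · · ♙ ·
♙ ♙ ♙ ♙ ♙ ♙ · ♙
♖ · ♗ ♕ ♔ ♗ ♘ ♖



  a b c d e f g h
  ─────────────────
8│♜ ♞ ♝ ♛ ♚ ♝ ♞ ♜│8
7│♟ ♟ ♟ ♟ · ♟ ♟ ♟│7
6│· · · · · · · ·│6
5│· · · · ♟ · · ·│5
4│· · · · · · · ·│4
3│♘ · · · · · ♙ ·│3
2│♙ ♙ ♙ ♙ ♙ ♙ · ♙│2
1│♖ · ♗ ♕ ♔ ♗ ♘ ♖│1
  ─────────────────
  a b c d e f g h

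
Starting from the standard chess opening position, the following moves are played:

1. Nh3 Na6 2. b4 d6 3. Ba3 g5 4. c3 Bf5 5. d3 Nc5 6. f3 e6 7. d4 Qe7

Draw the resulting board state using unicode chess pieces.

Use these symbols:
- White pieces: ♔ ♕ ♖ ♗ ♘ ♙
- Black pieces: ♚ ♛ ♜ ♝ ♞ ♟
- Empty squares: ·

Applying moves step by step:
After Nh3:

♜ ♞ ♝ ♛ ♚ ♝ ♞ ♜
♟ ♟ ♟ ♟ ♟ ♟ ♟ ♟
· · · · · · · ·
· · · · · · · ·
· · · · · · · ·
· · · · · · · ♘
♙ ♙ ♙ ♙ ♙ ♙ ♙ ♙
♖ ♘ ♗ ♕ ♔ ♗ · ♖


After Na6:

♜ · ♝ ♛ ♚ ♝ ♞ ♜
♟ ♟ ♟ ♟ ♟ ♟ ♟ ♟
♞ · · · · · · ·
· · · · · · · ·
· · · · · · · ·
· · · · · · · ♘
♙ ♙ ♙ ♙ ♙ ♙ ♙ ♙
♖ ♘ ♗ ♕ ♔ ♗ · ♖


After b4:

♜ · ♝ ♛ ♚ ♝ ♞ ♜
♟ ♟ ♟ ♟ ♟ ♟ ♟ ♟
♞ · · · · · · ·
· · · · · · · ·
· ♙ · · · · · ·
· · · · · · · ♘
♙ · ♙ ♙ ♙ ♙ ♙ ♙
♖ ♘ ♗ ♕ ♔ ♗ · ♖


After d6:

♜ · ♝ ♛ ♚ ♝ ♞ ♜
♟ ♟ ♟ · ♟ ♟ ♟ ♟
♞ · · ♟ · · · ·
· · · · · · · ·
· ♙ · · · · · ·
· · · · · · · ♘
♙ · ♙ ♙ ♙ ♙ ♙ ♙
♖ ♘ ♗ ♕ ♔ ♗ · ♖


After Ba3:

♜ · ♝ ♛ ♚ ♝ ♞ ♜
♟ ♟ ♟ · ♟ ♟ ♟ ♟
♞ · · ♟ · · · ·
· · · · · · · ·
· ♙ · · · · · ·
♗ · · · · · · ♘
♙ · ♙ ♙ ♙ ♙ ♙ ♙
♖ ♘ · ♕ ♔ ♗ · ♖


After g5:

♜ · ♝ ♛ ♚ ♝ ♞ ♜
♟ ♟ ♟ · ♟ ♟ · ♟
♞ · · ♟ · · · ·
· · · · · · ♟ ·
· ♙ · · · · · ·
♗ · · · · · · ♘
♙ · ♙ ♙ ♙ ♙ ♙ ♙
♖ ♘ · ♕ ♔ ♗ · ♖


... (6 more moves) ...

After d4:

♜ · · ♛ ♚ ♝ ♞ ♜
♟ ♟ ♟ · · ♟ · ♟
· · · ♟ ♟ · · ·
· · ♞ · · ♝ ♟ ·
· ♙ · ♙ · · · ·
♗ · ♙ · · ♙ · ♘
♙ · · · ♙ · ♙ ♙
♖ ♘ · ♕ ♔ ♗ · ♖


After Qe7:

♜ · · · ♚ ♝ ♞ ♜
♟ ♟ ♟ · ♛ ♟ · ♟
· · · ♟ ♟ · · ·
· · ♞ · · ♝ ♟ ·
· ♙ · ♙ · · · ·
♗ · ♙ · · ♙ · ♘
♙ · · · ♙ · ♙ ♙
♖ ♘ · ♕ ♔ ♗ · ♖



  a b c d e f g h
  ─────────────────
8│♜ · · · ♚ ♝ ♞ ♜│8
7│♟ ♟ ♟ · ♛ ♟ · ♟│7
6│· · · ♟ ♟ · · ·│6
5│· · ♞ · · ♝ ♟ ·│5
4│· ♙ · ♙ · · · ·│4
3│♗ · ♙ · · ♙ · ♘│3
2│♙ · · · ♙ · ♙ ♙│2
1│♖ ♘ · ♕ ♔ ♗ · ♖│1
  ─────────────────
  a b c d e f g h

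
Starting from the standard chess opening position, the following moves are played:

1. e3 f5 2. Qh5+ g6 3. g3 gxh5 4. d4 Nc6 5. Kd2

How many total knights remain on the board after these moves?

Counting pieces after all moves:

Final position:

  a b c d e f g h
  ─────────────────
8│♜ · ♝ ♛ ♚ ♝ ♞ ♜│8
7│♟ ♟ ♟ ♟ ♟ · · ♟│7
6│· · ♞ · · · · ·│6
5│· · · · · ♟ · ♟│5
4│· · · ♙ · · · ·│4
3│· · · · ♙ · ♙ ·│3
2│♙ ♙ ♙ ♔ · ♙ · ♙│2
1│♖ ♘ ♗ · · ♗ ♘ ♖│1
  ─────────────────
  a b c d e f g h


4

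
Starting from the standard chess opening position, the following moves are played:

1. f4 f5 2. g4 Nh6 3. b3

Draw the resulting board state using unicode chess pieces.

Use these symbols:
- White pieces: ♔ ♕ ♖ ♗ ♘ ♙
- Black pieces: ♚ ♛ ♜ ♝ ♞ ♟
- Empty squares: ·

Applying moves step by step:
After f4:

♜ ♞ ♝ ♛ ♚ ♝ ♞ ♜
♟ ♟ ♟ ♟ ♟ ♟ ♟ ♟
· · · · · · · ·
· · · · · · · ·
· · · · · ♙ · ·
· · · · · · · ·
♙ ♙ ♙ ♙ ♙ · ♙ ♙
♖ ♘ ♗ ♕ ♔ ♗ ♘ ♖


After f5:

♜ ♞ ♝ ♛ ♚ ♝ ♞ ♜
♟ ♟ ♟ ♟ ♟ · ♟ ♟
· · · · · · · ·
· · · · · ♟ · ·
· · · · · ♙ · ·
· · · · · · · ·
♙ ♙ ♙ ♙ ♙ · ♙ ♙
♖ ♘ ♗ ♕ ♔ ♗ ♘ ♖


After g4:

♜ ♞ ♝ ♛ ♚ ♝ ♞ ♜
♟ ♟ ♟ ♟ ♟ · ♟ ♟
· · · · · · · ·
· · · · · ♟ · ·
· · · · · ♙ ♙ ·
· · · · · · · ·
♙ ♙ ♙ ♙ ♙ · · ♙
♖ ♘ ♗ ♕ ♔ ♗ ♘ ♖


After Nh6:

♜ ♞ ♝ ♛ ♚ ♝ · ♜
♟ ♟ ♟ ♟ ♟ · ♟ ♟
· · · · · · · ♞
· · · · · ♟ · ·
· · · · · ♙ ♙ ·
· · · · · · · ·
♙ ♙ ♙ ♙ ♙ · · ♙
♖ ♘ ♗ ♕ ♔ ♗ ♘ ♖


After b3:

♜ ♞ ♝ ♛ ♚ ♝ · ♜
♟ ♟ ♟ ♟ ♟ · ♟ ♟
· · · · · · · ♞
· · · · · ♟ · ·
· · · · · ♙ ♙ ·
· ♙ · · · · · ·
♙ · ♙ ♙ ♙ · · ♙
♖ ♘ ♗ ♕ ♔ ♗ ♘ ♖



  a b c d e f g h
  ─────────────────
8│♜ ♞ ♝ ♛ ♚ ♝ · ♜│8
7│♟ ♟ ♟ ♟ ♟ · ♟ ♟│7
6│· · · · · · · ♞│6
5│· · · · · ♟ · ·│5
4│· · · · · ♙ ♙ ·│4
3│· ♙ · · · · · ·│3
2│♙ · ♙ ♙ ♙ · · ♙│2
1│♖ ♘ ♗ ♕ ♔ ♗ ♘ ♖│1
  ─────────────────
  a b c d e f g h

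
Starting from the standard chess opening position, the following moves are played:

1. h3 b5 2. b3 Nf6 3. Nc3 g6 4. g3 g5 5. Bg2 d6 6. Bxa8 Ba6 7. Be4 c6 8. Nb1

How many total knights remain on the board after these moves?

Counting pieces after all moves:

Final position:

  a b c d e f g h
  ─────────────────
8│· ♞ · ♛ ♚ ♝ · ♜│8
7│♟ · · · ♟ ♟ · ♟│7
6│♝ · ♟ ♟ · ♞ · ·│6
5│· ♟ · · · · ♟ ·│5
4│· · · · ♗ · · ·│4
3│· ♙ · · · · ♙ ♙│3
2│♙ · ♙ ♙ ♙ ♙ · ·│2
1│♖ ♘ ♗ ♕ ♔ · ♘ ♖│1
  ─────────────────
  a b c d e f g h


4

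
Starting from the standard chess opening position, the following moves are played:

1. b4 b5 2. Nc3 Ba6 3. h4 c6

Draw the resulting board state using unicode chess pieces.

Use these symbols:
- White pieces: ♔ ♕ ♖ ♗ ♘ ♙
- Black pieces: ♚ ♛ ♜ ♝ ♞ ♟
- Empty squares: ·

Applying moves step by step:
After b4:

♜ ♞ ♝ ♛ ♚ ♝ ♞ ♜
♟ ♟ ♟ ♟ ♟ ♟ ♟ ♟
· · · · · · · ·
· · · · · · · ·
· ♙ · · · · · ·
· · · · · · · ·
♙ · ♙ ♙ ♙ ♙ ♙ ♙
♖ ♘ ♗ ♕ ♔ ♗ ♘ ♖


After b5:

♜ ♞ ♝ ♛ ♚ ♝ ♞ ♜
♟ · ♟ ♟ ♟ ♟ ♟ ♟
· · · · · · · ·
· ♟ · · · · · ·
· ♙ · · · · · ·
· · · · · · · ·
♙ · ♙ ♙ ♙ ♙ ♙ ♙
♖ ♘ ♗ ♕ ♔ ♗ ♘ ♖


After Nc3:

♜ ♞ ♝ ♛ ♚ ♝ ♞ ♜
♟ · ♟ ♟ ♟ ♟ ♟ ♟
· · · · · · · ·
· ♟ · · · · · ·
· ♙ · · · · · ·
· · ♘ · · · · ·
♙ · ♙ ♙ ♙ ♙ ♙ ♙
♖ · ♗ ♕ ♔ ♗ ♘ ♖


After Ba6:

♜ ♞ · ♛ ♚ ♝ ♞ ♜
♟ · ♟ ♟ ♟ ♟ ♟ ♟
♝ · · · · · · ·
· ♟ · · · · · ·
· ♙ · · · · · ·
· · ♘ · · · · ·
♙ · ♙ ♙ ♙ ♙ ♙ ♙
♖ · ♗ ♕ ♔ ♗ ♘ ♖


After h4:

♜ ♞ · ♛ ♚ ♝ ♞ ♜
♟ · ♟ ♟ ♟ ♟ ♟ ♟
♝ · · · · · · ·
· ♟ · · · · · ·
· ♙ · · · · · ♙
· · ♘ · · · · ·
♙ · ♙ ♙ ♙ ♙ ♙ ·
♖ · ♗ ♕ ♔ ♗ ♘ ♖


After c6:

♜ ♞ · ♛ ♚ ♝ ♞ ♜
♟ · · ♟ ♟ ♟ ♟ ♟
♝ · ♟ · · · · ·
· ♟ · · · · · ·
· ♙ · · · · · ♙
· · ♘ · · · · ·
♙ · ♙ ♙ ♙ ♙ ♙ ·
♖ · ♗ ♕ ♔ ♗ ♘ ♖



  a b c d e f g h
  ─────────────────
8│♜ ♞ · ♛ ♚ ♝ ♞ ♜│8
7│♟ · · ♟ ♟ ♟ ♟ ♟│7
6│♝ · ♟ · · · · ·│6
5│· ♟ · · · · · ·│5
4│· ♙ · · · · · ♙│4
3│· · ♘ · · · · ·│3
2│♙ · ♙ ♙ ♙ ♙ ♙ ·│2
1│♖ · ♗ ♕ ♔ ♗ ♘ ♖│1
  ─────────────────
  a b c d e f g h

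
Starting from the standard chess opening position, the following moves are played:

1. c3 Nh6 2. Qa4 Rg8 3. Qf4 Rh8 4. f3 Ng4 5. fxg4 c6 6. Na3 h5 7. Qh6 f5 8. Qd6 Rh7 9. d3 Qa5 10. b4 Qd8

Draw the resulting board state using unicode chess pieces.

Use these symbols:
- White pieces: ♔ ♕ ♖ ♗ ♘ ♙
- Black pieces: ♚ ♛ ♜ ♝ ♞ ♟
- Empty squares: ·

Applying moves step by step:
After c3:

♜ ♞ ♝ ♛ ♚ ♝ ♞ ♜
♟ ♟ ♟ ♟ ♟ ♟ ♟ ♟
· · · · · · · ·
· · · · · · · ·
· · · · · · · ·
· · ♙ · · · · ·
♙ ♙ · ♙ ♙ ♙ ♙ ♙
♖ ♘ ♗ ♕ ♔ ♗ ♘ ♖


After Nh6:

♜ ♞ ♝ ♛ ♚ ♝ · ♜
♟ ♟ ♟ ♟ ♟ ♟ ♟ ♟
· · · · · · · ♞
· · · · · · · ·
· · · · · · · ·
· · ♙ · · · · ·
♙ ♙ · ♙ ♙ ♙ ♙ ♙
♖ ♘ ♗ ♕ ♔ ♗ ♘ ♖


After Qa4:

♜ ♞ ♝ ♛ ♚ ♝ · ♜
♟ ♟ ♟ ♟ ♟ ♟ ♟ ♟
· · · · · · · ♞
· · · · · · · ·
♕ · · · · · · ·
· · ♙ · · · · ·
♙ ♙ · ♙ ♙ ♙ ♙ ♙
♖ ♘ ♗ · ♔ ♗ ♘ ♖


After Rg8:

♜ ♞ ♝ ♛ ♚ ♝ ♜ ·
♟ ♟ ♟ ♟ ♟ ♟ ♟ ♟
· · · · · · · ♞
· · · · · · · ·
♕ · · · · · · ·
· · ♙ · · · · ·
♙ ♙ · ♙ ♙ ♙ ♙ ♙
♖ ♘ ♗ · ♔ ♗ ♘ ♖


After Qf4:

♜ ♞ ♝ ♛ ♚ ♝ ♜ ·
♟ ♟ ♟ ♟ ♟ ♟ ♟ ♟
· · · · · · · ♞
· · · · · · · ·
· · · · · ♕ · ·
· · ♙ · · · · ·
♙ ♙ · ♙ ♙ ♙ ♙ ♙
♖ ♘ ♗ · ♔ ♗ ♘ ♖


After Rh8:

♜ ♞ ♝ ♛ ♚ ♝ · ♜
♟ ♟ ♟ ♟ ♟ ♟ ♟ ♟
· · · · · · · ♞
· · · · · · · ·
· · · · · ♕ · ·
· · ♙ · · · · ·
♙ ♙ · ♙ ♙ ♙ ♙ ♙
♖ ♘ ♗ · ♔ ♗ ♘ ♖


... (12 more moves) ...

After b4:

♜ ♞ ♝ · ♚ ♝ · ·
♟ ♟ · ♟ ♟ · ♟ ♜
· · ♟ ♕ · · · ·
♛ · · · · ♟ · ♟
· ♙ · · · · ♙ ·
♘ · ♙ ♙ · · · ·
♙ · · · ♙ · ♙ ♙
♖ · ♗ · ♔ ♗ ♘ ♖


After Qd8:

♜ ♞ ♝ ♛ ♚ ♝ · ·
♟ ♟ · ♟ ♟ · ♟ ♜
· · ♟ ♕ · · · ·
· · · · · ♟ · ♟
· ♙ · · · · ♙ ·
♘ · ♙ ♙ · · · ·
♙ · · · ♙ · ♙ ♙
♖ · ♗ · ♔ ♗ ♘ ♖



  a b c d e f g h
  ─────────────────
8│♜ ♞ ♝ ♛ ♚ ♝ · ·│8
7│♟ ♟ · ♟ ♟ · ♟ ♜│7
6│· · ♟ ♕ · · · ·│6
5│· · · · · ♟ · ♟│5
4│· ♙ · · · · ♙ ·│4
3│♘ · ♙ ♙ · · · ·│3
2│♙ · · · ♙ · ♙ ♙│2
1│♖ · ♗ · ♔ ♗ ♘ ♖│1
  ─────────────────
  a b c d e f g h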